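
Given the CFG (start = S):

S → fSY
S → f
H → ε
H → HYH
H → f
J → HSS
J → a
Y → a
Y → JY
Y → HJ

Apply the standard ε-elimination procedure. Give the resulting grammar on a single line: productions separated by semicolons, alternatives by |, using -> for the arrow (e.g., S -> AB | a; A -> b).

S -> f | fSY; H -> Y | f | HY | YH | HYH; J -> a | SS | HSS; Y -> J | a | HJ | JY

Nullable set: {H}.
Drop H -> ε.
H -> HYH: H, H nullable, giving HY | HYH | Y | YH.
J -> HSS: H nullable, giving HSS | SS.
Y -> HJ: H nullable, giving HJ | J.
Unchanged (no nullable symbols): S -> f; S -> fSY; H -> f; J -> a; Y -> JY; Y -> a.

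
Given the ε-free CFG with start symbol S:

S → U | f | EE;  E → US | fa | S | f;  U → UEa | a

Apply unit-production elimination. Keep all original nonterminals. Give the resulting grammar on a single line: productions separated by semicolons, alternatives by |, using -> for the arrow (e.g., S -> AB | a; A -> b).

Unit productions: E->S, S->U.
Unit pairs (A ⇒* B via units): (E,S), (E,U), (S,U).
S: inherits non-unit rules of {S, U} → EE | UEa | a | f.
E: inherits non-unit rules of {E, S, U} → EE | UEa | US | a | f | fa.
U: inherits non-unit rules of {U} → UEa | a.

S -> a | f | EE | UEa; E -> a | f | EE | US | fa | UEa; U -> a | UEa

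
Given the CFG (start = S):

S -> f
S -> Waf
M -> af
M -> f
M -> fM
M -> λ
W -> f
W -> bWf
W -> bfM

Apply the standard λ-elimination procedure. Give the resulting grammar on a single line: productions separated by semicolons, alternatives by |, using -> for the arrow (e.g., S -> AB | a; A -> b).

Nullable set: {M}.
Drop M -> λ.
M -> fM: M nullable, giving f | fM.
W -> bfM: M nullable, giving bf | bfM.
Unchanged (no nullable symbols): S -> Waf; S -> f; M -> af; M -> f; W -> bWf; W -> f.

S -> f | Waf; M -> f | af | fM; W -> f | bf | bWf | bfM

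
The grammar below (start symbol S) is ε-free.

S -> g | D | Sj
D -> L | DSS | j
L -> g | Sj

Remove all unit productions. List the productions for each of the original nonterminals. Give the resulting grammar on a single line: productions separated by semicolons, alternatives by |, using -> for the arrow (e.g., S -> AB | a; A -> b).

Unit productions: D->L, S->D.
Unit pairs (A ⇒* B via units): (D,L), (S,D), (S,L).
S: inherits non-unit rules of {D, L, S} → DSS | Sj | g | j.
D: inherits non-unit rules of {D, L} → DSS | Sj | g | j.
L: inherits non-unit rules of {L} → Sj | g.

S -> g | j | Sj | DSS; D -> g | j | Sj | DSS; L -> g | Sj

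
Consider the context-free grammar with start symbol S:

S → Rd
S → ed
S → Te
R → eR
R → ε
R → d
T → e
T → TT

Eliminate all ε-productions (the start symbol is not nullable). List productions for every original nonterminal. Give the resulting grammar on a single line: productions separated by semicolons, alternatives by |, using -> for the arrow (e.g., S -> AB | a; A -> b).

S -> d | Rd | Te | ed; R -> d | e | eR; T -> e | TT

Nullable set: {R}.
S -> Rd: R nullable, giving Rd | d.
Drop R -> ε.
R -> eR: R nullable, giving e | eR.
Unchanged (no nullable symbols): S -> Te; S -> ed; R -> d; T -> TT; T -> e.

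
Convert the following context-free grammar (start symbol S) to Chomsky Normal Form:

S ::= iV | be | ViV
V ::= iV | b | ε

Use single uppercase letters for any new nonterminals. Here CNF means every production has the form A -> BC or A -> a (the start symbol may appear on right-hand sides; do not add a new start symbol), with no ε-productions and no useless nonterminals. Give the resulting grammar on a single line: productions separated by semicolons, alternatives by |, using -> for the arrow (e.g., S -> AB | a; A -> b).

Nullable: {V}; after ε-elimination: S -> i | Vi | be | iV | ViV; V -> b | i | iV.
No unit productions to eliminate.
TERM: introduce B -> b, C -> e, A -> i and substitute in every rule of length ≥2.
BIN: S -> VAV becomes S -> VD, D -> AV.

S -> i | AV | BC | VA | VD; A -> i; B -> b; C -> e; D -> AV; V -> b | i | AV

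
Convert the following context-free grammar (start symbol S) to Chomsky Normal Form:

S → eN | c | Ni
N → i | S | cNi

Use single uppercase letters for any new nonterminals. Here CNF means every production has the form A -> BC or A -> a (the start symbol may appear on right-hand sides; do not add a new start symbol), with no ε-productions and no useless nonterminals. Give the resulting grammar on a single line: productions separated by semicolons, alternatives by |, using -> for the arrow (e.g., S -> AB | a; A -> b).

No ε-productions.
After unit-elimination: S -> c | Ni | eN; N -> c | i | Ni | eN | cNi.
TERM: introduce B -> c, C -> e, A -> i and substitute in every rule of length ≥2.
BIN: N -> BNA becomes N -> BD, D -> NA.

S -> c | CN | NA; A -> i; B -> c; C -> e; D -> NA; N -> c | i | BD | CN | NA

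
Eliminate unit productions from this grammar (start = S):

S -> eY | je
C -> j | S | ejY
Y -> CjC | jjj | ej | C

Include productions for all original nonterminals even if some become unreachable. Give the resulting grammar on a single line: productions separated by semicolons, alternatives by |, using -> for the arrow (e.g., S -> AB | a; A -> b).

S -> eY | je; C -> j | eY | je | ejY; Y -> j | eY | ej | je | CjC | ejY | jjj

Unit productions: C->S, Y->C.
Unit pairs (A ⇒* B via units): (C,S), (Y,C), (Y,S).
S: inherits non-unit rules of {S} → eY | je.
C: inherits non-unit rules of {C, S} → eY | ejY | j | je.
Y: inherits non-unit rules of {C, S, Y} → CjC | eY | ej | ejY | j | je | jjj.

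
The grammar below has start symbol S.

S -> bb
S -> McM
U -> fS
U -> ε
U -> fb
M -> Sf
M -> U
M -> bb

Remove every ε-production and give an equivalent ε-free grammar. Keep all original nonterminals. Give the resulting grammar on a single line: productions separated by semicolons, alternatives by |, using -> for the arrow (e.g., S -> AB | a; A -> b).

Nullable set: {M, U}.
S -> McM: M, M nullable, giving Mc | McM | c | cM.
M -> U: U nullable, giving U.
Drop U -> ε.
Unchanged (no nullable symbols): S -> bb; M -> Sf; M -> bb; U -> fS; U -> fb.

S -> c | Mc | bb | cM | McM; M -> U | Sf | bb; U -> fS | fb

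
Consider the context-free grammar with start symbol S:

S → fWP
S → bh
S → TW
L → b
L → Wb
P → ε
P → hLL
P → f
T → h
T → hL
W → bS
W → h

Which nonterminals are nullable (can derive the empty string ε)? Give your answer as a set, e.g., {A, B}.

Directly nullable (have an ε-rule): {P}.
Not nullable: L, S, T, W — each has a terminal in every rule's right-hand side or depends on a non-nullable symbol.

{P}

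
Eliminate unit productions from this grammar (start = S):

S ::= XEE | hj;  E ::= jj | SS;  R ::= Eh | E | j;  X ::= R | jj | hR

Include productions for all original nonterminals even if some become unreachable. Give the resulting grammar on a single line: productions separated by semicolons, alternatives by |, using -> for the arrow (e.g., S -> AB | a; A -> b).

Unit productions: R->E, X->R.
Unit pairs (A ⇒* B via units): (R,E), (X,E), (X,R).
S: inherits non-unit rules of {S} → XEE | hj.
E: inherits non-unit rules of {E} → SS | jj.
R: inherits non-unit rules of {E, R} → Eh | SS | j | jj.
X: inherits non-unit rules of {E, R, X} → Eh | SS | hR | j | jj.

S -> hj | XEE; E -> SS | jj; R -> j | Eh | SS | jj; X -> j | Eh | SS | hR | jj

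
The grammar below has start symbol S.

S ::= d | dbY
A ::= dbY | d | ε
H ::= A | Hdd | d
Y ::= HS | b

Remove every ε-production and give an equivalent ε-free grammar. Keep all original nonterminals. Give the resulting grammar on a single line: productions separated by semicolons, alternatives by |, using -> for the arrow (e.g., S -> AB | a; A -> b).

Nullable set: {A, H}.
Drop A -> ε.
H -> A: A nullable, giving A.
H -> Hdd: H nullable, giving Hdd | dd.
Y -> HS: H nullable, giving HS | S.
Unchanged (no nullable symbols): S -> d; S -> dbY; A -> d; A -> dbY; H -> d; Y -> b.

S -> d | dbY; A -> d | dbY; H -> A | d | dd | Hdd; Y -> S | b | HS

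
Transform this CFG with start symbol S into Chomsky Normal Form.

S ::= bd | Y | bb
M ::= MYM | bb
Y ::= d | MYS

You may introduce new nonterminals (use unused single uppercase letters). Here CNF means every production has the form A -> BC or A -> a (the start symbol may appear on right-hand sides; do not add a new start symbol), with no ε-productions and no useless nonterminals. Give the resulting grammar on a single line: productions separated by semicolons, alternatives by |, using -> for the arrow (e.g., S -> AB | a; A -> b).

No ε-productions.
After unit-elimination: S -> d | bb | bd | MYS; M -> bb | MYM; Y -> d | MYS.
TERM: introduce A -> b, B -> d and substitute in every rule of length ≥2.
BIN: M -> MYM becomes M -> MC, C -> YM; S -> MYS becomes S -> MD, D -> YS; Y -> MYS becomes Y -> ME, E -> YS.

S -> d | AA | AB | MD; A -> b; B -> d; C -> YM; D -> YS; E -> YS; M -> AA | MC; Y -> d | ME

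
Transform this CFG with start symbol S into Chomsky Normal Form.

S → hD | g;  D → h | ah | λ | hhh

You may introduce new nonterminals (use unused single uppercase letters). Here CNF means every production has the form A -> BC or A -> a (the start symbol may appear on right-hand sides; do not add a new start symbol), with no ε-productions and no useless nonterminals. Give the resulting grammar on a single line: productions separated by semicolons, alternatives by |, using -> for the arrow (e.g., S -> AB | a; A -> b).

Nullable: {D}; after ε-elimination: S -> g | h | hD; D -> h | ah | hhh.
No unit productions to eliminate.
TERM: introduce A -> a, B -> h and substitute in every rule of length ≥2.
BIN: D -> BBB becomes D -> BC, C -> BB.

S -> g | h | BD; A -> a; B -> h; C -> BB; D -> h | AB | BC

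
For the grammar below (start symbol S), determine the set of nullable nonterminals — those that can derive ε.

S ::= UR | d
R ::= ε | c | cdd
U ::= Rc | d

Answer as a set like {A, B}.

Directly nullable (have an ε-rule): {R}.
Not nullable: S, U — each has a terminal in every rule's right-hand side or depends on a non-nullable symbol.

{R}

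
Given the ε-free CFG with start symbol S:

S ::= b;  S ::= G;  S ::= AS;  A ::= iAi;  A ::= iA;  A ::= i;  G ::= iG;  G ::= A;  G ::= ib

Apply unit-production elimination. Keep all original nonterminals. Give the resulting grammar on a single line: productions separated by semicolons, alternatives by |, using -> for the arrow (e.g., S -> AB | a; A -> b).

S -> b | i | AS | iA | iG | ib | iAi; A -> i | iA | iAi; G -> i | iA | iG | ib | iAi

Unit productions: G->A, S->G.
Unit pairs (A ⇒* B via units): (G,A), (S,A), (S,G).
S: inherits non-unit rules of {A, G, S} → AS | b | i | iA | iAi | iG | ib.
A: inherits non-unit rules of {A} → i | iA | iAi.
G: inherits non-unit rules of {A, G} → i | iA | iAi | iG | ib.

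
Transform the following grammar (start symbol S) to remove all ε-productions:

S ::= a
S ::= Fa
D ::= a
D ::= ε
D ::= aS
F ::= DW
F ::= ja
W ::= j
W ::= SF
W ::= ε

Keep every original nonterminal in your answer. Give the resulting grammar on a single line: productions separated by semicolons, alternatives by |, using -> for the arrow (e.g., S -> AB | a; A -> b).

S -> a | Fa; D -> a | aS; F -> D | W | DW | ja; W -> S | j | SF

Nullable set: {D, F, W}.
S -> Fa: F nullable, giving Fa | a.
Drop D -> ε.
F -> DW: D, W nullable, giving D | DW | W.
Drop W -> ε.
W -> SF: F nullable, giving S | SF.
Unchanged (no nullable symbols): S -> a; D -> a; D -> aS; F -> ja; W -> j.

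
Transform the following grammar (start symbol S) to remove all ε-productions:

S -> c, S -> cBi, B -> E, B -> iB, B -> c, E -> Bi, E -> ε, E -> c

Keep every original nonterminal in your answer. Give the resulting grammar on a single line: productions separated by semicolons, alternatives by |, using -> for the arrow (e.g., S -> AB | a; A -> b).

Nullable set: {B, E}.
S -> cBi: B nullable, giving cBi | ci.
B -> E: E nullable, giving E.
B -> iB: B nullable, giving i | iB.
Drop E -> ε.
E -> Bi: B nullable, giving Bi | i.
Unchanged (no nullable symbols): S -> c; B -> c; E -> c.

S -> c | ci | cBi; B -> E | c | i | iB; E -> c | i | Bi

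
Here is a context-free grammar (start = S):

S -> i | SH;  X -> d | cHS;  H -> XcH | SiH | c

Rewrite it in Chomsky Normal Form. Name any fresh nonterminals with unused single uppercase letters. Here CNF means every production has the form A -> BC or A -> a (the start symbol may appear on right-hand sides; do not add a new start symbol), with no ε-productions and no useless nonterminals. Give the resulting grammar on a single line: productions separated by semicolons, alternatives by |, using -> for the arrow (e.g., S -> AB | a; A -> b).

S -> i | SH; A -> i; B -> c; C -> AH; D -> BH; E -> HS; H -> c | SC | XD; X -> d | BE

No ε-productions.
No unit productions to eliminate.
TERM: introduce B -> c, A -> i and substitute in every rule of length ≥2.
BIN: H -> SAH becomes H -> SC, C -> AH; H -> XBH becomes H -> XD, D -> BH; X -> BHS becomes X -> BE, E -> HS.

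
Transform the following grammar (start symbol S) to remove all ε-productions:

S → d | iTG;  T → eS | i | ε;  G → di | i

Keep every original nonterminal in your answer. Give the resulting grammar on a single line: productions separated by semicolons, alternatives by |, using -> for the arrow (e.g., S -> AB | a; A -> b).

Nullable set: {T}.
S -> iTG: T nullable, giving iG | iTG.
Drop T -> ε.
Unchanged (no nullable symbols): S -> d; G -> di; G -> i; T -> eS; T -> i.

S -> d | iG | iTG; G -> i | di; T -> i | eS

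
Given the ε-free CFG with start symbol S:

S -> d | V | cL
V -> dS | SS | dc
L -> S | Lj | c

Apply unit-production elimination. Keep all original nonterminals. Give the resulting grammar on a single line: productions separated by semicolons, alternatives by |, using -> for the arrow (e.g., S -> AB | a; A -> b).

Unit productions: L->S, S->V.
Unit pairs (A ⇒* B via units): (L,S), (L,V), (S,V).
S: inherits non-unit rules of {S, V} → SS | cL | d | dS | dc.
L: inherits non-unit rules of {L, S, V} → Lj | SS | c | cL | d | dS | dc.
V: inherits non-unit rules of {V} → SS | dS | dc.

S -> d | SS | cL | dS | dc; L -> c | d | Lj | SS | cL | dS | dc; V -> SS | dS | dc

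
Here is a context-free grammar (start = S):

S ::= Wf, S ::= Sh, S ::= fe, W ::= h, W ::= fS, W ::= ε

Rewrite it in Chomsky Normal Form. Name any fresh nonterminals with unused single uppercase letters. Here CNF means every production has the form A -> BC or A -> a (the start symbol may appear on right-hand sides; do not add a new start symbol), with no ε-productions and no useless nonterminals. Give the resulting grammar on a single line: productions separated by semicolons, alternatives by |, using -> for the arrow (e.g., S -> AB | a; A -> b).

S -> f | BC | SA | WB; A -> h; B -> f; C -> e; W -> h | BS

Nullable: {W}; after ε-elimination: S -> f | Sh | Wf | fe; W -> h | fS.
No unit productions to eliminate.
TERM: introduce C -> e, B -> f, A -> h and substitute in every rule of length ≥2.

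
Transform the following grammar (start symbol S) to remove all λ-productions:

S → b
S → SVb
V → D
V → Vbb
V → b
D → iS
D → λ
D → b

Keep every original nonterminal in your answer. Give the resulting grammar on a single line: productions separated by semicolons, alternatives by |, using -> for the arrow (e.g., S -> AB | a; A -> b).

Nullable set: {D, V}.
S -> SVb: V nullable, giving SVb | Sb.
Drop D -> λ.
V -> D: D nullable, giving D.
V -> Vbb: V nullable, giving Vbb | bb.
Unchanged (no nullable symbols): S -> b; D -> b; D -> iS; V -> b.

S -> b | Sb | SVb; D -> b | iS; V -> D | b | bb | Vbb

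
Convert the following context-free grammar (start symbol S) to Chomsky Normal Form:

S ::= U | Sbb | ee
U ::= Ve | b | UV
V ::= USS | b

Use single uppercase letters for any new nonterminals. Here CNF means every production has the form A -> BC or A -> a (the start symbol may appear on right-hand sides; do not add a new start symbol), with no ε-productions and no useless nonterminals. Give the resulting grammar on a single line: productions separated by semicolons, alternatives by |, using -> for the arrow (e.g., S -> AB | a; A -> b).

S -> b | BB | SC | UV | VB; A -> b; B -> e; C -> AA; D -> SS; U -> b | UV | VB; V -> b | UD

No ε-productions.
After unit-elimination: S -> b | UV | Ve | ee | Sbb; U -> b | UV | Ve; V -> b | USS.
TERM: introduce A -> b, B -> e and substitute in every rule of length ≥2.
BIN: S -> SAA becomes S -> SC, C -> AA; V -> USS becomes V -> UD, D -> SS.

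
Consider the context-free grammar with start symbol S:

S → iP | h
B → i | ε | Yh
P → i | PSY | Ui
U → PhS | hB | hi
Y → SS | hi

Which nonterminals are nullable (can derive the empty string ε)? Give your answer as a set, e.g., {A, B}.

{B}

Directly nullable (have an ε-rule): {B}.
Not nullable: P, S, U, Y — each has a terminal in every rule's right-hand side or depends on a non-nullable symbol.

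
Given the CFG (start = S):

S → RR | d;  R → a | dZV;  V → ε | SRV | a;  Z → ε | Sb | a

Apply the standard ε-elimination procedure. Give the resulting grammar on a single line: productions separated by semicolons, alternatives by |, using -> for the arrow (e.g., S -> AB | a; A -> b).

S -> d | RR; R -> a | d | dV | dZ | dZV; V -> a | SR | SRV; Z -> a | Sb

Nullable set: {V, Z}.
R -> dZV: Z, V nullable, giving d | dV | dZ | dZV.
Drop V -> ε.
V -> SRV: V nullable, giving SR | SRV.
Drop Z -> ε.
Unchanged (no nullable symbols): S -> RR; S -> d; R -> a; V -> a; Z -> Sb; Z -> a.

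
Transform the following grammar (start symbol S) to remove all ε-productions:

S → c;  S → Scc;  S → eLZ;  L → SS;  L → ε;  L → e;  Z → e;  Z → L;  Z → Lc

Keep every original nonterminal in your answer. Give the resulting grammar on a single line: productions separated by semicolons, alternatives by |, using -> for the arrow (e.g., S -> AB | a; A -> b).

Nullable set: {L, Z}.
S -> eLZ: L, Z nullable, giving e | eL | eLZ | eZ.
Drop L -> ε.
Z -> L: L nullable, giving L.
Z -> Lc: L nullable, giving Lc | c.
Unchanged (no nullable symbols): S -> Scc; S -> c; L -> SS; L -> e; Z -> e.

S -> c | e | eL | eZ | Scc | eLZ; L -> e | SS; Z -> L | c | e | Lc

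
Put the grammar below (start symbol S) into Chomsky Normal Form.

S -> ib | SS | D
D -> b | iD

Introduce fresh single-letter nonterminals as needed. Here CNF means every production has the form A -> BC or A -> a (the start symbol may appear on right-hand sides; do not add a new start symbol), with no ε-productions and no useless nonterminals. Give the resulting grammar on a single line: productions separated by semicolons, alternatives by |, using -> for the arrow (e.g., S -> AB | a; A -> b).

No ε-productions.
After unit-elimination: S -> b | SS | iD | ib; D -> b | iD.
TERM: introduce B -> b, A -> i and substitute in every rule of length ≥2.

S -> b | AB | AD | SS; A -> i; B -> b; D -> b | AD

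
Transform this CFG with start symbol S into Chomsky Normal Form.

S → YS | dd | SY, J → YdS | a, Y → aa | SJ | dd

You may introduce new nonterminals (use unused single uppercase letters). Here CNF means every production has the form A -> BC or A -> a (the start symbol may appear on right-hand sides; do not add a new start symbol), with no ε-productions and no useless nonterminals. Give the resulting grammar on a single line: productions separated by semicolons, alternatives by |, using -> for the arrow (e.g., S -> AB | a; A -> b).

No ε-productions.
No unit productions to eliminate.
TERM: introduce B -> a, A -> d and substitute in every rule of length ≥2.
BIN: J -> YAS becomes J -> YC, C -> AS.

S -> AA | SY | YS; A -> d; B -> a; C -> AS; J -> a | YC; Y -> AA | BB | SJ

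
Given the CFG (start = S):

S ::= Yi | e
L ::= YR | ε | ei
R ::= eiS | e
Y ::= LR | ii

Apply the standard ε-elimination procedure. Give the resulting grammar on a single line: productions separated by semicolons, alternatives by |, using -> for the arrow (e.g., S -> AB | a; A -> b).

Nullable set: {L}.
Drop L -> ε.
Y -> LR: L nullable, giving LR | R.
Unchanged (no nullable symbols): S -> Yi; S -> e; L -> YR; L -> ei; R -> e; R -> eiS; Y -> ii.

S -> e | Yi; L -> YR | ei; R -> e | eiS; Y -> R | LR | ii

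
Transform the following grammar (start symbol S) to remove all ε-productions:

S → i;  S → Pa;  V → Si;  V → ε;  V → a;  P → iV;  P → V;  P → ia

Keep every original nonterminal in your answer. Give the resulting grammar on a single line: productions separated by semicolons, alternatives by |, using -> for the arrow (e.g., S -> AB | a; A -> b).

S -> a | i | Pa; P -> V | i | iV | ia; V -> a | Si

Nullable set: {P, V}.
S -> Pa: P nullable, giving Pa | a.
P -> V: V nullable, giving V.
P -> iV: V nullable, giving i | iV.
Drop V -> ε.
Unchanged (no nullable symbols): S -> i; P -> ia; V -> Si; V -> a.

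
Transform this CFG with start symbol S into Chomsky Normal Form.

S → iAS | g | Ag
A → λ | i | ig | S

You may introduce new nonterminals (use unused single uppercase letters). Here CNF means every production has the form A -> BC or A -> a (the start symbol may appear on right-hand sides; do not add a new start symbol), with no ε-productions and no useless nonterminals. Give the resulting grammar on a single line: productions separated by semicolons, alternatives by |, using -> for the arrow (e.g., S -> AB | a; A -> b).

S -> g | AB | CE | CS; A -> g | i | AB | CB | CD | CS; B -> g; C -> i; D -> AS; E -> AS

Nullable: {A}; after ε-elimination: S -> g | Ag | iS | iAS; A -> S | i | ig.
After unit-elimination: S -> g | Ag | iS | iAS; A -> g | i | Ag | iS | ig | iAS.
TERM: introduce B -> g, C -> i and substitute in every rule of length ≥2.
BIN: A -> CAS becomes A -> CD, D -> AS; S -> CAS becomes S -> CE, E -> AS.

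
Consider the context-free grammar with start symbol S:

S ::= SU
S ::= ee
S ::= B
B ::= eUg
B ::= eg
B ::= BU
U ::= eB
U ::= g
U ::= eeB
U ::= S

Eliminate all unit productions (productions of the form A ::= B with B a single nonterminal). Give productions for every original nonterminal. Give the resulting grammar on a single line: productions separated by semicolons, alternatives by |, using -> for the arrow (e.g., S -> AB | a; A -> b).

S -> BU | SU | ee | eg | eUg; B -> BU | eg | eUg; U -> g | BU | SU | eB | ee | eg | eUg | eeB

Unit productions: S->B, U->S.
Unit pairs (A ⇒* B via units): (S,B), (U,B), (U,S).
S: inherits non-unit rules of {B, S} → BU | SU | eUg | ee | eg.
B: inherits non-unit rules of {B} → BU | eUg | eg.
U: inherits non-unit rules of {B, S, U} → BU | SU | eB | eUg | ee | eeB | eg | g.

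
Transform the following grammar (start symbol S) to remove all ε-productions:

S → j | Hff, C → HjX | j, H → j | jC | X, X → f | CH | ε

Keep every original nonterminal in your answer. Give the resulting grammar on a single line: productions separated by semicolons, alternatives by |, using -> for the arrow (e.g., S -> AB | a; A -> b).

Nullable set: {H, X}.
S -> Hff: H nullable, giving Hff | ff.
C -> HjX: H, X nullable, giving Hj | HjX | j | jX.
H -> X: X nullable, giving X.
Drop X -> ε.
X -> CH: H nullable, giving C | CH.
Unchanged (no nullable symbols): S -> j; C -> j; H -> j; H -> jC; X -> f.

S -> j | ff | Hff; C -> j | Hj | jX | HjX; H -> X | j | jC; X -> C | f | CH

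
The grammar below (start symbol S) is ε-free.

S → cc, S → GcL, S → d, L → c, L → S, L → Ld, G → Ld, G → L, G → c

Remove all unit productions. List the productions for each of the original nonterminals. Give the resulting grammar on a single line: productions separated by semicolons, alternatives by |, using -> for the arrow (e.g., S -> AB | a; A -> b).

S -> d | cc | GcL; G -> c | d | Ld | cc | GcL; L -> c | d | Ld | cc | GcL

Unit productions: G->L, L->S.
Unit pairs (A ⇒* B via units): (G,L), (G,S), (L,S).
S: inherits non-unit rules of {S} → GcL | cc | d.
G: inherits non-unit rules of {G, L, S} → GcL | Ld | c | cc | d.
L: inherits non-unit rules of {L, S} → GcL | Ld | c | cc | d.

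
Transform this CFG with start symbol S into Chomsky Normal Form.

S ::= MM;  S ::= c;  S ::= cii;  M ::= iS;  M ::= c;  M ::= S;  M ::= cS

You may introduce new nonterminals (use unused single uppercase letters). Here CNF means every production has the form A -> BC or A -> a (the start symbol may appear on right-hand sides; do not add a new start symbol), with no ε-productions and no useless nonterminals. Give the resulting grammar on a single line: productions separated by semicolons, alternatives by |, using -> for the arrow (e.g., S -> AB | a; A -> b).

No ε-productions.
After unit-elimination: S -> c | MM | cii; M -> c | MM | cS | iS | cii.
TERM: introduce A -> c, B -> i and substitute in every rule of length ≥2.
BIN: M -> ABB becomes M -> AC, C -> BB; S -> ABB becomes S -> AD, D -> BB.

S -> c | AD | MM; A -> c; B -> i; C -> BB; D -> BB; M -> c | AC | AS | BS | MM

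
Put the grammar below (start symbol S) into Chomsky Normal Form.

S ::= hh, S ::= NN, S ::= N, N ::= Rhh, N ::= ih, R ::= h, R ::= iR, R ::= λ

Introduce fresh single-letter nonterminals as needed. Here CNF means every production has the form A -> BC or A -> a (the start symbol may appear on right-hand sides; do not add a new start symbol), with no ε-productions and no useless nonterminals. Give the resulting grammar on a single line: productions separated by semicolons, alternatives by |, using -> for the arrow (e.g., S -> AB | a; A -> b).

Nullable: {R}; after ε-elimination: S -> N | NN | hh; N -> hh | ih | Rhh; R -> h | i | iR.
After unit-elimination: S -> NN | hh | ih | Rhh; N -> hh | ih | Rhh; R -> h | i | iR.
TERM: introduce A -> h, B -> i and substitute in every rule of length ≥2.
BIN: N -> RAA becomes N -> RC, C -> AA; S -> RAA becomes S -> RD, D -> AA.

S -> AA | BA | NN | RD; A -> h; B -> i; C -> AA; D -> AA; N -> AA | BA | RC; R -> h | i | BR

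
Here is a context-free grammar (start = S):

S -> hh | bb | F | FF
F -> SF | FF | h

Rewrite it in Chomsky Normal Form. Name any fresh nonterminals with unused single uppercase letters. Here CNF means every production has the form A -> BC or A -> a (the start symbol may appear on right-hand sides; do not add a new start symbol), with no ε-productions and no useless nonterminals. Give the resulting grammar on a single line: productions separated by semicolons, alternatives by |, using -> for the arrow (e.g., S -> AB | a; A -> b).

No ε-productions.
After unit-elimination: S -> h | FF | SF | bb | hh; F -> h | FF | SF.
TERM: introduce A -> b, B -> h and substitute in every rule of length ≥2.

S -> h | AA | BB | FF | SF; A -> b; B -> h; F -> h | FF | SF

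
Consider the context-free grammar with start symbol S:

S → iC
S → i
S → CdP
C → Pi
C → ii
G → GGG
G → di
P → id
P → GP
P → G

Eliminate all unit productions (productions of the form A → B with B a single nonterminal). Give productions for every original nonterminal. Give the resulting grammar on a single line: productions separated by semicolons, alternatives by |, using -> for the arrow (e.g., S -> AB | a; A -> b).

Unit productions: P->G.
Unit pairs (A ⇒* B via units): (P,G).
S: inherits non-unit rules of {S} → CdP | i | iC.
C: inherits non-unit rules of {C} → Pi | ii.
G: inherits non-unit rules of {G} → GGG | di.
P: inherits non-unit rules of {G, P} → GGG | GP | di | id.

S -> i | iC | CdP; C -> Pi | ii; G -> di | GGG; P -> GP | di | id | GGG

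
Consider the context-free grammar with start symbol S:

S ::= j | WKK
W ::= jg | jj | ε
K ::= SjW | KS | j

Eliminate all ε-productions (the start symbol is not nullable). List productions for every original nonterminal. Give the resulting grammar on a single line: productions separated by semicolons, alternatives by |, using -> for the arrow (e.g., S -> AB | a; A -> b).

Nullable set: {W}.
S -> WKK: W nullable, giving KK | WKK.
K -> SjW: W nullable, giving Sj | SjW.
Drop W -> ε.
Unchanged (no nullable symbols): S -> j; K -> KS; K -> j; W -> jg; W -> jj.

S -> j | KK | WKK; K -> j | KS | Sj | SjW; W -> jg | jj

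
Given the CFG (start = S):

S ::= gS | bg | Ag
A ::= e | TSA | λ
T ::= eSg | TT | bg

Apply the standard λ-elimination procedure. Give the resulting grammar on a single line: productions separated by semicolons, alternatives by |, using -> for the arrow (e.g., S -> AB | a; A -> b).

Nullable set: {A}.
S -> Ag: A nullable, giving Ag | g.
Drop A -> λ.
A -> TSA: A nullable, giving TS | TSA.
Unchanged (no nullable symbols): S -> bg; S -> gS; A -> e; T -> TT; T -> bg; T -> eSg.

S -> g | Ag | bg | gS; A -> e | TS | TSA; T -> TT | bg | eSg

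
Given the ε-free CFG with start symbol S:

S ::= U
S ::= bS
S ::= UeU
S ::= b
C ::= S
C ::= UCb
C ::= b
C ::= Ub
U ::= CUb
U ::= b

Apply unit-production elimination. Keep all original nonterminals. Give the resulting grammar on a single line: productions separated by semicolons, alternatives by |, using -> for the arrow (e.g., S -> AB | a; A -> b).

Unit productions: C->S, S->U.
Unit pairs (A ⇒* B via units): (C,S), (C,U), (S,U).
S: inherits non-unit rules of {S, U} → CUb | UeU | b | bS.
C: inherits non-unit rules of {C, S, U} → CUb | UCb | Ub | UeU | b | bS.
U: inherits non-unit rules of {U} → CUb | b.

S -> b | bS | CUb | UeU; C -> b | Ub | bS | CUb | UCb | UeU; U -> b | CUb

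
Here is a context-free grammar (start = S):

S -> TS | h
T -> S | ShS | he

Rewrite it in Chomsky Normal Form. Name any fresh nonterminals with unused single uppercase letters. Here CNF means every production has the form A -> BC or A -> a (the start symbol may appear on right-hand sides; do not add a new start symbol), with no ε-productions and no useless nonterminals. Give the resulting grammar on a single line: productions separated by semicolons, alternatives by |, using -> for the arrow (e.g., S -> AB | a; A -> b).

No ε-productions.
After unit-elimination: S -> h | TS; T -> h | TS | he | ShS.
TERM: introduce B -> e, A -> h and substitute in every rule of length ≥2.
BIN: T -> SAS becomes T -> SC, C -> AS.

S -> h | TS; A -> h; B -> e; C -> AS; T -> h | AB | SC | TS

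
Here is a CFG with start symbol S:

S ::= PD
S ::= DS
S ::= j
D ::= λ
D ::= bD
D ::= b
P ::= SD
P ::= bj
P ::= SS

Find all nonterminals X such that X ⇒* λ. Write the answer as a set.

Directly nullable (have an ε-rule): {D}.
Not nullable: P, S — each has a terminal in every rule's right-hand side or depends on a non-nullable symbol.

{D}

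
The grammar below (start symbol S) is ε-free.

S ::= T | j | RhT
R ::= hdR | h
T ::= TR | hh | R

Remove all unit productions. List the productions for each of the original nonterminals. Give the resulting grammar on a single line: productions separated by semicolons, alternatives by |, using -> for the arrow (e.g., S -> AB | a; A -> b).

S -> h | j | TR | hh | RhT | hdR; R -> h | hdR; T -> h | TR | hh | hdR

Unit productions: S->T, T->R.
Unit pairs (A ⇒* B via units): (S,R), (S,T), (T,R).
S: inherits non-unit rules of {R, S, T} → RhT | TR | h | hdR | hh | j.
R: inherits non-unit rules of {R} → h | hdR.
T: inherits non-unit rules of {R, T} → TR | h | hdR | hh.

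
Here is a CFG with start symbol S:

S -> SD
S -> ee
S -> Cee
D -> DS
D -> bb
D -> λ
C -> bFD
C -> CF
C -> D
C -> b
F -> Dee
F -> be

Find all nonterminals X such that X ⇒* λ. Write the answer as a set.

Directly nullable (have an ε-rule): {D}.
C is nullable via C -> D (every symbol on the right is already known nullable).
Not nullable: F, S — each has a terminal in every rule's right-hand side or depends on a non-nullable symbol.

{C, D}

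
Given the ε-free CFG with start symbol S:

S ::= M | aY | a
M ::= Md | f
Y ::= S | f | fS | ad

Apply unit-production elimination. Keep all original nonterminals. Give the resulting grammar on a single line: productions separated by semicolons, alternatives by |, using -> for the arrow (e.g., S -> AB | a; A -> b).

Unit productions: S->M, Y->S.
Unit pairs (A ⇒* B via units): (S,M), (Y,M), (Y,S).
S: inherits non-unit rules of {M, S} → Md | a | aY | f.
M: inherits non-unit rules of {M} → Md | f.
Y: inherits non-unit rules of {M, S, Y} → Md | a | aY | ad | f | fS.

S -> a | f | Md | aY; M -> f | Md; Y -> a | f | Md | aY | ad | fS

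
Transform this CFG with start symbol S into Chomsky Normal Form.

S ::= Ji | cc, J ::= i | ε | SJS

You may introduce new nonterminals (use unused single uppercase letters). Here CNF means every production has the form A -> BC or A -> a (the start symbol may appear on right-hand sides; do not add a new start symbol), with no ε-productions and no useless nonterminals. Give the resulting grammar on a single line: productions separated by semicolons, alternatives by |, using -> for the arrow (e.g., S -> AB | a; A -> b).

Nullable: {J}; after ε-elimination: S -> i | Ji | cc; J -> i | SS | SJS.
No unit productions to eliminate.
TERM: introduce B -> c, A -> i and substitute in every rule of length ≥2.
BIN: J -> SJS becomes J -> SC, C -> JS.

S -> i | BB | JA; A -> i; B -> c; C -> JS; J -> i | SC | SS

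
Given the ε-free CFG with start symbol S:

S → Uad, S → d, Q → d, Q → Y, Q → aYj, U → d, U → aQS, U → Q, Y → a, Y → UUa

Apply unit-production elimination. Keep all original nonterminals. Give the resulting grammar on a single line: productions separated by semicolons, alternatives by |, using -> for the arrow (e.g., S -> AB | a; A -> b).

Unit productions: Q->Y, U->Q.
Unit pairs (A ⇒* B via units): (Q,Y), (U,Q), (U,Y).
S: inherits non-unit rules of {S} → Uad | d.
Q: inherits non-unit rules of {Q, Y} → UUa | a | aYj | d.
U: inherits non-unit rules of {Q, U, Y} → UUa | a | aQS | aYj | d.
Y: inherits non-unit rules of {Y} → UUa | a.

S -> d | Uad; Q -> a | d | UUa | aYj; U -> a | d | UUa | aQS | aYj; Y -> a | UUa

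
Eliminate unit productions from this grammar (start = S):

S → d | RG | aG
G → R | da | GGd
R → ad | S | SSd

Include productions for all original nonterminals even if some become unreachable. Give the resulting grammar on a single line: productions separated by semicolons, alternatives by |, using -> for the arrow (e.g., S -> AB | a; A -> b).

S -> d | RG | aG; G -> d | RG | aG | ad | da | GGd | SSd; R -> d | RG | aG | ad | SSd

Unit productions: G->R, R->S.
Unit pairs (A ⇒* B via units): (G,R), (G,S), (R,S).
S: inherits non-unit rules of {S} → RG | aG | d.
G: inherits non-unit rules of {G, R, S} → GGd | RG | SSd | aG | ad | d | da.
R: inherits non-unit rules of {R, S} → RG | SSd | aG | ad | d.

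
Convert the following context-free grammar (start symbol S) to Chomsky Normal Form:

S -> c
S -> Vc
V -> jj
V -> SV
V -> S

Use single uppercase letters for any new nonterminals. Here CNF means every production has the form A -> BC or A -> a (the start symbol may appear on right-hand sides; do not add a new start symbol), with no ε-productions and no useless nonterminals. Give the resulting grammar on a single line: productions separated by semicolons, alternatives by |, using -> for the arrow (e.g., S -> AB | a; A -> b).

No ε-productions.
After unit-elimination: S -> c | Vc; V -> c | SV | Vc | jj.
TERM: introduce A -> c, B -> j and substitute in every rule of length ≥2.

S -> c | VA; A -> c; B -> j; V -> c | BB | SV | VA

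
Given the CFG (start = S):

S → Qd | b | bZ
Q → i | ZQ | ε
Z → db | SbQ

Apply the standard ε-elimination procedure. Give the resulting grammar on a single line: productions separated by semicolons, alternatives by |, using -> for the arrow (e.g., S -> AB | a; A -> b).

Nullable set: {Q}.
S -> Qd: Q nullable, giving Qd | d.
Drop Q -> ε.
Q -> ZQ: Q nullable, giving Z | ZQ.
Z -> SbQ: Q nullable, giving Sb | SbQ.
Unchanged (no nullable symbols): S -> b; S -> bZ; Q -> i; Z -> db.

S -> b | d | Qd | bZ; Q -> Z | i | ZQ; Z -> Sb | db | SbQ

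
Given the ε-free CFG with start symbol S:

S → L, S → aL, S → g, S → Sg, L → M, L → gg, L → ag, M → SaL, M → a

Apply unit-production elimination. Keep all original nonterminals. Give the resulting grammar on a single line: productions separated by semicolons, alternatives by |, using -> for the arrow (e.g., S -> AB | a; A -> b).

S -> a | g | Sg | aL | ag | gg | SaL; L -> a | ag | gg | SaL; M -> a | SaL

Unit productions: L->M, S->L.
Unit pairs (A ⇒* B via units): (L,M), (S,L), (S,M).
S: inherits non-unit rules of {L, M, S} → SaL | Sg | a | aL | ag | g | gg.
L: inherits non-unit rules of {L, M} → SaL | a | ag | gg.
M: inherits non-unit rules of {M} → SaL | a.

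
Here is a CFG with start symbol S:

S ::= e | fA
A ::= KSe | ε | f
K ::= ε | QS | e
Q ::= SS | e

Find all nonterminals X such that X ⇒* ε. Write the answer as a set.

Directly nullable (have an ε-rule): {A, K}.
Not nullable: Q, S — each has a terminal in every rule's right-hand side or depends on a non-nullable symbol.

{A, K}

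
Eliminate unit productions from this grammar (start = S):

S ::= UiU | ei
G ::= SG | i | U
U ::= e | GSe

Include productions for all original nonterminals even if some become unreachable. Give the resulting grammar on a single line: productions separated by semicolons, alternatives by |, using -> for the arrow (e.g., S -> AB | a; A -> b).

Unit productions: G->U.
Unit pairs (A ⇒* B via units): (G,U).
S: inherits non-unit rules of {S} → UiU | ei.
G: inherits non-unit rules of {G, U} → GSe | SG | e | i.
U: inherits non-unit rules of {U} → GSe | e.

S -> ei | UiU; G -> e | i | SG | GSe; U -> e | GSe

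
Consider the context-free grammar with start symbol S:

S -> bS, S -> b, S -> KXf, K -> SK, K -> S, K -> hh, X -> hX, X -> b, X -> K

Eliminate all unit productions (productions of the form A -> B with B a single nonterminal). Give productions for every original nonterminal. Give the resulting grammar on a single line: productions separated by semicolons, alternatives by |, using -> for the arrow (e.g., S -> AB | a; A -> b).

S -> b | bS | KXf; K -> b | SK | bS | hh | KXf; X -> b | SK | bS | hX | hh | KXf

Unit productions: K->S, X->K.
Unit pairs (A ⇒* B via units): (K,S), (X,K), (X,S).
S: inherits non-unit rules of {S} → KXf | b | bS.
K: inherits non-unit rules of {K, S} → KXf | SK | b | bS | hh.
X: inherits non-unit rules of {K, S, X} → KXf | SK | b | bS | hX | hh.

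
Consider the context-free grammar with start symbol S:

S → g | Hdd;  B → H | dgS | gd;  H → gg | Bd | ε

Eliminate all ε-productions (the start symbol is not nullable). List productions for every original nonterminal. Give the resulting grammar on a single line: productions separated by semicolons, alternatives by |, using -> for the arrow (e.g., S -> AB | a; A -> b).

S -> g | dd | Hdd; B -> H | gd | dgS; H -> d | Bd | gg

Nullable set: {B, H}.
S -> Hdd: H nullable, giving Hdd | dd.
B -> H: H nullable, giving H.
Drop H -> ε.
H -> Bd: B nullable, giving Bd | d.
Unchanged (no nullable symbols): S -> g; B -> dgS; B -> gd; H -> gg.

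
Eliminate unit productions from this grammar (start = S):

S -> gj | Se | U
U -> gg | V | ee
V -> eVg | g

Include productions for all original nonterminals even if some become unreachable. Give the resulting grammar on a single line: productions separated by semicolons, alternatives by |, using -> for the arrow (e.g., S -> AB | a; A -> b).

Unit productions: S->U, U->V.
Unit pairs (A ⇒* B via units): (S,U), (S,V), (U,V).
S: inherits non-unit rules of {S, U, V} → Se | eVg | ee | g | gg | gj.
U: inherits non-unit rules of {U, V} → eVg | ee | g | gg.
V: inherits non-unit rules of {V} → eVg | g.

S -> g | Se | ee | gg | gj | eVg; U -> g | ee | gg | eVg; V -> g | eVg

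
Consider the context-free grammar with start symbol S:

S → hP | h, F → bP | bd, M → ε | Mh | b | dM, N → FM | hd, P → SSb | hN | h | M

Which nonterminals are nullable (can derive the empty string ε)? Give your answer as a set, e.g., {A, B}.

{M, P}

Directly nullable (have an ε-rule): {M}.
P is nullable via P -> M (every symbol on the right is already known nullable).
Not nullable: F, N, S — each has a terminal in every rule's right-hand side or depends on a non-nullable symbol.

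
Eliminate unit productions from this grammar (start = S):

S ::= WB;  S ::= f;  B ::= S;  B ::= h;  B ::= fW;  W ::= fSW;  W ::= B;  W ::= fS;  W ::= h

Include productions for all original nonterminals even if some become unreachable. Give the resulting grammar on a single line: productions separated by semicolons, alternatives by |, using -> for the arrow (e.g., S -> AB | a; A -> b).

S -> f | WB; B -> f | h | WB | fW; W -> f | h | WB | fS | fW | fSW

Unit productions: B->S, W->B.
Unit pairs (A ⇒* B via units): (B,S), (W,B), (W,S).
S: inherits non-unit rules of {S} → WB | f.
B: inherits non-unit rules of {B, S} → WB | f | fW | h.
W: inherits non-unit rules of {B, S, W} → WB | f | fS | fSW | fW | h.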